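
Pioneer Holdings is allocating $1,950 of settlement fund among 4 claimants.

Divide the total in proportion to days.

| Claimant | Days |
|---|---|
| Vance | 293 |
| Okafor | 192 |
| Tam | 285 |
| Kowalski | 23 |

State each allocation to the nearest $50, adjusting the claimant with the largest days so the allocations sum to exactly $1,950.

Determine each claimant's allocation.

Vance: $750 | Okafor: $450 | Tam: $700 | Kowalski: $50

Days total: 793.
Raw shares: Vance 293/793 × $1,950 = 720.49; Okafor 192/793 × $1,950 = 472.13; Tam 285/793 × $1,950 = 700.82; Kowalski 23/793 × $1,950 = 56.56.
After rounding ($50): Vance $700; Okafor $450; Tam $700; Kowalski $50. Sum = $1,900.
Difference $1,950 − $1,900 = +$50 applied to largest days (Vance): Vance becomes $750.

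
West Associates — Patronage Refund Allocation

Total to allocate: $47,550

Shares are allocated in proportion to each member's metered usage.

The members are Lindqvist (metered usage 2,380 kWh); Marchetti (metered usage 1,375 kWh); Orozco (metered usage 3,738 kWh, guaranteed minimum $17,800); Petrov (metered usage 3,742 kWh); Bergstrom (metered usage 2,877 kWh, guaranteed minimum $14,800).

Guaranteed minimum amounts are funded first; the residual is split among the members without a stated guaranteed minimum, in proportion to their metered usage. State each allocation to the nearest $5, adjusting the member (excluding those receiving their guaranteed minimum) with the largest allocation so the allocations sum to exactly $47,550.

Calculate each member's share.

Guaranteed amounts: Orozco $17,800; Bergstrom $14,800. Balance $14,950.
Balance split over remaining metered usage 7,497: Lindqvist 4,746.03 → $4,745; Marchetti 2,741.93 → $2,740; Petrov 7,462.04 → $7,460.
Rounding difference +$5 applied to Petrov → $7,465.

Lindqvist: $4,745; Marchetti: $2,740; Orozco: $17,800; Petrov: $7,465; Bergstrom: $14,800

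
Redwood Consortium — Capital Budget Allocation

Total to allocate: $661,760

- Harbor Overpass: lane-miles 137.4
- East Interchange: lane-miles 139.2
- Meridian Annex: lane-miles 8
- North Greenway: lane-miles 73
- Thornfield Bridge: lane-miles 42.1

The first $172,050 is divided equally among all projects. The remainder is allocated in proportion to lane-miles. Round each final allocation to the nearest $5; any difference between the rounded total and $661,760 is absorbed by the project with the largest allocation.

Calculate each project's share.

$172,050 shared equally gives $34,410 per project.
Remainder $489,710 by lane-miles (total 399.7): Harbor Overpass 168,341.64 → $168,340; East Interchange 170,546.99 → $170,545; Meridian Annex 9,801.55 → $9,800; North Greenway 89,439.15 → $89,440; Thornfield Bridge 51,580.66 → $51,580.
Rounding difference +$5 on remainder applied to East Interchange.
Totals: Harbor Overpass $34,410 + $168,340 = $202,750; East Interchange $34,410 + $170,550 = $204,960; Meridian Annex $34,410 + $9,800 = $44,210; North Greenway $34,410 + $89,440 = $123,850; Thornfield Bridge $34,410 + $51,580 = $85,990.

Harbor Overpass: $202,750 · East Interchange: $204,960 · Meridian Annex: $44,210 · North Greenway: $123,850 · Thornfield Bridge: $85,990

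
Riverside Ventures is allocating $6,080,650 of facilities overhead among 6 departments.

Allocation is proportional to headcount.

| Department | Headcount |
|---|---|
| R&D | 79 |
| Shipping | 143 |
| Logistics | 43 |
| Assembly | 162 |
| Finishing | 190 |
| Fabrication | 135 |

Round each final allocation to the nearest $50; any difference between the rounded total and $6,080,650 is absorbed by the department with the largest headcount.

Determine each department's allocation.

Headcount total: 752.
Proportional shares: R&D 79/752 × $6,080,650 = 638,791.69; Shipping 143/752 × $6,080,650 = 1,156,293.82; Logistics 43/752 × $6,080,650 = 347,696.74; Assembly 162/752 × $6,080,650 = 1,309,927.26; Finishing 190/752 × $6,080,650 = 1,536,334.44; Fabrication 135/752 × $6,080,650 = 1,091,606.05.
After rounding ($50): R&D $638,800; Shipping $1,156,300; Logistics $347,700; Assembly $1,309,950; Finishing $1,536,350; Fabrication $1,091,600. Sum = $6,080,700.
Difference $6,080,650 − $6,080,700 = −$50 applied to largest headcount (Finishing): Finishing becomes $1,536,300.

R&D: $638,800 · Shipping: $1,156,300 · Logistics: $347,700 · Assembly: $1,309,950 · Finishing: $1,536,300 · Fabrication: $1,091,600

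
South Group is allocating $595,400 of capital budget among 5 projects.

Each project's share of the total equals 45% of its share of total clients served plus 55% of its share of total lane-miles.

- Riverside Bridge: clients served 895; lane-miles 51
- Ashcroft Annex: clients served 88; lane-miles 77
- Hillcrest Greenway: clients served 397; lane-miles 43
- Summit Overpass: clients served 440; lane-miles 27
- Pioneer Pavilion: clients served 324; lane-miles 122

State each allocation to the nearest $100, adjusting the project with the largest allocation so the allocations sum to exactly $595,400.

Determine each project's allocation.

Clients served total 2,144; lane-miles total 320.
Blended shares (45% clients served + 55% lane-miles): Riverside Bridge 0.2755; Ashcroft Annex 0.1508; Hillcrest Greenway 0.1572; Summit Overpass 0.1388; Pioneer Pavilion 0.2777.
Pro-rata amounts: Riverside Bridge 164,036.31; Ashcroft Annex 89,794.60; Hillcrest Greenway 93,615.82; Summit Overpass 82,615.92; Pioneer Pavilion 165,337.36.
At nearest $100: Riverside Bridge $164,000; Ashcroft Annex $89,800; Hillcrest Greenway $93,600; Summit Overpass $82,600; Pioneer Pavilion $165,300. Sum = $595,300.
Difference $595,400 − $595,300 = +$100 applied to largest allocation (Pioneer Pavilion): Pioneer Pavilion becomes $165,400.

Riverside Bridge: $164,000; Ashcroft Annex: $89,800; Hillcrest Greenway: $93,600; Summit Overpass: $82,600; Pioneer Pavilion: $165,400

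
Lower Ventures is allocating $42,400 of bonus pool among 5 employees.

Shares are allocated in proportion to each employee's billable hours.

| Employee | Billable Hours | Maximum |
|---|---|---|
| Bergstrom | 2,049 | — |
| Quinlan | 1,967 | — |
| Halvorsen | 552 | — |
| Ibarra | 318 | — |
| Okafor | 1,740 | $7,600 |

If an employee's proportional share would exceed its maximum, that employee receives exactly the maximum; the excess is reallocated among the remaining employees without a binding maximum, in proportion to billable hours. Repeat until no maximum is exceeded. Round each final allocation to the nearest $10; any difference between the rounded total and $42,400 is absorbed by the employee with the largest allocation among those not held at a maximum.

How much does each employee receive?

Bergstrom: $14,600 · Quinlan: $14,010 · Halvorsen: $3,930 · Ibarra: $2,260 · Okafor: $7,600

Combined billable hours = 6,626.
Proportional shares (ignoring caps): Bergstrom 13,111.62; Quinlan 12,586.90; Halvorsen 3,532.27; Ibarra 2,034.89; Okafor 11,134.32.
Capped: Okafor ($7,600); remaining pool $34,800 reallocated over remaining billable hours 4,886.
Remaining shares: Bergstrom 14,593.78 → $14,590; Quinlan 14,009.74 → $14,010; Halvorsen 3,931.56 → $3,930; Ibarra 2,264.92 → $2,260.
Rounding difference +$10 applied to Bergstrom → $14,600.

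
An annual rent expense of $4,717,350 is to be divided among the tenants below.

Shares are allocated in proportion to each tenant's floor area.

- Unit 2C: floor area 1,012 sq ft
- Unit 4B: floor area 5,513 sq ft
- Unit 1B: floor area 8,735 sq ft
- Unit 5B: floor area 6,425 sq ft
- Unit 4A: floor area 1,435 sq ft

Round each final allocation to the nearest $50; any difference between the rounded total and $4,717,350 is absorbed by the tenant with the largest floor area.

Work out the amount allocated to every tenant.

Unit 2C: $206,500; Unit 4B: $1,124,850; Unit 1B: $1,782,250; Unit 5B: $1,310,950; Unit 4A: $292,800

Floor area total: 1,012 + 5,513 + 8,735 + 6,425 + 1,435 = 23,120.
Unrounded shares: Unit 2C 206,486.08; Unit 4B 1,124,859.45; Unit 1B 1,782,268.70; Unit 5B 1,310,941.77; Unit 4A 292,794.00.
At nearest $50: Unit 2C $206,500; Unit 4B $1,124,850; Unit 1B $1,782,250; Unit 5B $1,310,950; Unit 4A $292,800. Sum = $4,717,350.
Rounded total matches; no reconciliation needed.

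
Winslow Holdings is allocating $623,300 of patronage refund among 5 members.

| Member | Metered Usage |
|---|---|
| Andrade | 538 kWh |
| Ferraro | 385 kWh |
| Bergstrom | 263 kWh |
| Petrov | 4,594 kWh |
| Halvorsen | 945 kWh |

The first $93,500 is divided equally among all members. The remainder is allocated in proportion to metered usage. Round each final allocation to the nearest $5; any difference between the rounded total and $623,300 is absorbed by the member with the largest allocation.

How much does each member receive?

First tranche $93,500 split equally: $18,700 each.
Remainder $529,800 by metered usage (total 6,725): Andrade 42,384.00 → $42,385; Ferraro 30,330.56 → $30,330; Bergstrom 20,719.32 → $20,720; Petrov 361,918.39 → $361,920; Halvorsen 74,447.73 → $74,450.
Rounding difference −$5 on remainder applied to Petrov.
Totals: Andrade $18,700 + $42,385 = $61,085; Ferraro $18,700 + $30,330 = $49,030; Bergstrom $18,700 + $20,720 = $39,420; Petrov $18,700 + $361,915 = $380,615; Halvorsen $18,700 + $74,450 = $93,150.

Andrade: $61,085 | Ferraro: $49,030 | Bergstrom: $39,420 | Petrov: $380,615 | Halvorsen: $93,150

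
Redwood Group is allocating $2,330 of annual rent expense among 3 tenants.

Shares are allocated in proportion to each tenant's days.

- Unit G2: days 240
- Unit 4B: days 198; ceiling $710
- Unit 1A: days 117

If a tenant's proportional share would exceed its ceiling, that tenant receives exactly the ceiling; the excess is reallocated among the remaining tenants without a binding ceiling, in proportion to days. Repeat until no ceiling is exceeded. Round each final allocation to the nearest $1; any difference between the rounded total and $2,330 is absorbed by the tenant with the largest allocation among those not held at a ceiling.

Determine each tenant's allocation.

Unit G2: $1,089; Unit 4B: $710; Unit 1A: $531

Combined days = 555.
Pro-rata shares before constraints: Unit G2 1,007.57; Unit 4B 831.24; Unit 1A 491.19.
Held at cap: Unit 4B ($710); residual $1,620 reallocated over remaining days 357.
Redistributed shares: Unit G2 1,089.08 → $1,089; Unit 1A 530.92 → $531.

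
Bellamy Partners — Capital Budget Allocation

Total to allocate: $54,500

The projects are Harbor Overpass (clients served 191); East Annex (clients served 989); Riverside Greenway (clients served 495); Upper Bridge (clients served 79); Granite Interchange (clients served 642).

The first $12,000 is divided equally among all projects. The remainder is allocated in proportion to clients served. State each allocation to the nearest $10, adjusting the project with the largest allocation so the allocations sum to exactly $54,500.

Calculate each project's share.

$12,000 shared equally gives $2,400 per project.
Remainder $42,500 by clients served (total 2,396): Harbor Overpass 3,387.94 → $3,390; East Annex 17,542.78 → $17,540; Riverside Greenway 8,780.26 → $8,780; Upper Bridge 1,401.29 → $1,400; Granite Interchange 11,387.73 → $11,390.
Totals: Harbor Overpass $2,400 + $3,390 = $5,790; East Annex $2,400 + $17,540 = $19,940; Riverside Greenway $2,400 + $8,780 = $11,180; Upper Bridge $2,400 + $1,400 = $3,800; Granite Interchange $2,400 + $11,390 = $13,790.

Harbor Overpass: $5,790; East Annex: $19,940; Riverside Greenway: $11,180; Upper Bridge: $3,800; Granite Interchange: $13,790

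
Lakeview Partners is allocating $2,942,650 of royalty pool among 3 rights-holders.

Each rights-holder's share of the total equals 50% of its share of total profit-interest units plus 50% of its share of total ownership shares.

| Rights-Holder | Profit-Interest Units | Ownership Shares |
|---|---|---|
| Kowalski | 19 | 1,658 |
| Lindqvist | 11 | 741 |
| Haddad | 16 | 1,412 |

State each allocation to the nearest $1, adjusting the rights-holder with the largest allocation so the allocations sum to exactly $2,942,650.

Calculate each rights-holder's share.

Totals — profit-interest units 46, ownership shares 3,811.
Combined weights (50% profit-interest units + 50% ownership shares): Kowalski 0.4240; Lindqvist 0.2168; Haddad 0.3592.
Raw shares: Kowalski 1,247,830.58; Lindqvist 637,918.83; Haddad 1,056,900.59.
After rounding ($1): Kowalski $1,247,831; Lindqvist $637,919; Haddad $1,056,901. Sum = $2,942,651.
Difference $2,942,650 − $2,942,651 = −$1 applied to largest allocation (Kowalski): Kowalski becomes $1,247,830.

Kowalski: $1,247,830; Lindqvist: $637,919; Haddad: $1,056,901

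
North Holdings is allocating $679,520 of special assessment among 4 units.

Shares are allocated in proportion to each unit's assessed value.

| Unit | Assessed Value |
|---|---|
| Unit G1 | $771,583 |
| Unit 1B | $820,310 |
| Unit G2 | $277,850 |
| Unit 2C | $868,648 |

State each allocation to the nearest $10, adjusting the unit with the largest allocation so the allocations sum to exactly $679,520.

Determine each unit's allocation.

Unit G1: $191,470; Unit 1B: $203,560; Unit G2: $68,950; Unit 2C: $215,540

Total assessed value = 2,738,391.
Proportional shares: Unit G1 771,583/2,738,391 × $679,520 = 191,465.02; Unit 1B 820,310/2,738,391 × $679,520 = 203,556.41; Unit G2 277,850/2,738,391 × $679,520 = 68,947.29; Unit 2C 868,648/2,738,391 × $679,520 = 215,551.28.
Rounded to nearest $10: Unit G1 $191,470; Unit 1B $203,560; Unit G2 $68,950; Unit 2C $215,550. Sum = $679,530.
Difference $679,520 − $679,530 = −$10 applied to largest allocation (Unit 2C): Unit 2C becomes $215,540.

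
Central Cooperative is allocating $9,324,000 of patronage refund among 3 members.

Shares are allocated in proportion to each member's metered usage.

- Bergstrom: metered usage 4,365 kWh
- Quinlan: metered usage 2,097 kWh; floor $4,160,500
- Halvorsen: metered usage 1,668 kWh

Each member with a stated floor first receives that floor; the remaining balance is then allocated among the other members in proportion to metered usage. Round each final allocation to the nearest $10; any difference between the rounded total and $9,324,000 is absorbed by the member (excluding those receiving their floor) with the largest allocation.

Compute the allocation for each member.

Bergstrom: $3,735,900 | Quinlan: $4,160,500 | Halvorsen: $1,427,600

Guaranteed amounts: Quinlan $4,160,500. Balance $5,163,500.
Balance split over remaining metered usage 6,033: Bergstrom 3,735,898.81 → $3,735,900; Halvorsen 1,427,601.19 → $1,427,600.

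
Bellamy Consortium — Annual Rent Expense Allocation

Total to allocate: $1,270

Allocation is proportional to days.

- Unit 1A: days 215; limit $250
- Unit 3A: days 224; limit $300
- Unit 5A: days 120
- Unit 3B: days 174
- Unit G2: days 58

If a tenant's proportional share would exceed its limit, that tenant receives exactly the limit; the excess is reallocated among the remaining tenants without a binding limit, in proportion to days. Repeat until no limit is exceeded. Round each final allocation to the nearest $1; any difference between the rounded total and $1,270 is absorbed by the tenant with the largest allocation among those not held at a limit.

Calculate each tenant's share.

Total days = 791.
Proportional shares (ignoring caps): Unit 1A 345.20; Unit 3A 359.65; Unit 5A 192.67; Unit 3B 279.37; Unit G2 93.12.
Capped: Unit 1A ($250), Unit 3A ($300); balance $720 reallocated over remaining days 352.
Redistributed shares: Unit 5A 245.45 → $245; Unit 3B 355.91 → $356; Unit G2 118.64 → $119.

Unit 1A: $250; Unit 3A: $300; Unit 5A: $245; Unit 3B: $356; Unit G2: $119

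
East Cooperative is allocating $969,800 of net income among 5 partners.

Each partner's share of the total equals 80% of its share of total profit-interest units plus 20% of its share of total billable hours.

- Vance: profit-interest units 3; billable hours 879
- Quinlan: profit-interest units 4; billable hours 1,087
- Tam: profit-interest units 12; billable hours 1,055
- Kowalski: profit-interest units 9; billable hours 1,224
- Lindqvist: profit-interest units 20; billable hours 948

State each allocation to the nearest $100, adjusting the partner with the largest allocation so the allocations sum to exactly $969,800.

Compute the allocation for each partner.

Vance: $81,300 | Quinlan: $105,300 | Tam: $233,400 | Kowalski: $191,200 | Lindqvist: $358,600

Totals — profit-interest units 48, billable hours 5,193.
Blended shares (80% profit-interest units + 20% billable hours): Vance 0.0839; Quinlan 0.1085; Tam 0.2406; Kowalski 0.1971; Lindqvist 0.3698.
Proportional shares: Vance 81,320.90; Quinlan 105,253.09; Tam 233,364.54; Kowalski 191,186.74; Lindqvist 358,674.73.
Rounded to nearest $100: Vance $81,300; Quinlan $105,300; Tam $233,400; Kowalski $191,200; Lindqvist $358,700. Sum = $969,900.
Difference $969,800 − $969,900 = −$100 applied to largest allocation (Lindqvist): Lindqvist becomes $358,600.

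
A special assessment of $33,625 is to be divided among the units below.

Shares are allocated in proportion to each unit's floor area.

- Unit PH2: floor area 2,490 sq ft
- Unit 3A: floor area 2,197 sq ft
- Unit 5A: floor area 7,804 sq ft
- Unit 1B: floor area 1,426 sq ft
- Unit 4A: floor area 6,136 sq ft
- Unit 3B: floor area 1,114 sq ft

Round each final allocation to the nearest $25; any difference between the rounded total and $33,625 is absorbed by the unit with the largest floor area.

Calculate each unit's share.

Floor area total: 21,167.
Proportional shares: Unit PH2 2,490/21,167 × $33,625 = 3,955.51; Unit 3A 2,197/21,167 × $33,625 = 3,490.06; Unit 5A 7,804/21,167 × $33,625 = 12,397.10; Unit 1B 1,426/21,167 × $33,625 = 2,265.28; Unit 4A 6,136/21,167 × $33,625 = 9,747.39; Unit 3B 1,114/21,167 × $33,625 = 1,769.65.
After rounding ($25): Unit PH2 $3,950; Unit 3A $3,500; Unit 5A $12,400; Unit 1B $2,275; Unit 4A $9,750; Unit 3B $1,775. Sum = $33,650.
Difference $33,625 − $33,650 = −$25 applied to largest floor area (Unit 5A): Unit 5A becomes $12,375.

Unit PH2: $3,950 | Unit 3A: $3,500 | Unit 5A: $12,375 | Unit 1B: $2,275 | Unit 4A: $9,750 | Unit 3B: $1,775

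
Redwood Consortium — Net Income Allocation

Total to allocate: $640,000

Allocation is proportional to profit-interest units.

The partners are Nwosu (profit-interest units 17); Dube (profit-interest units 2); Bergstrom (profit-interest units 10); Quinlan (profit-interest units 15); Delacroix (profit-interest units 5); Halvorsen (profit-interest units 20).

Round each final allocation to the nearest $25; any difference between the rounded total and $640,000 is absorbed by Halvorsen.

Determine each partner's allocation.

Sum of profit-interest units: 69.
Unrounded shares: Nwosu 17/69 × $640,000 = 157,681.16; Dube 2/69 × $640,000 = 18,550.72; Bergstrom 10/69 × $640,000 = 92,753.62; Quinlan 15/69 × $640,000 = 139,130.43; Delacroix 5/69 × $640,000 = 46,376.81; Halvorsen 20/69 × $640,000 = 185,507.25.
After rounding ($25): Nwosu $157,675; Dube $18,550; Bergstrom $92,750; Quinlan $139,125; Delacroix $46,375; Halvorsen $185,500. Sum = $639,975.
Difference $640,000 − $639,975 = +$25 applied to Halvorsen: Halvorsen becomes $185,525.

Nwosu: $157,675; Dube: $18,550; Bergstrom: $92,750; Quinlan: $139,125; Delacroix: $46,375; Halvorsen: $185,525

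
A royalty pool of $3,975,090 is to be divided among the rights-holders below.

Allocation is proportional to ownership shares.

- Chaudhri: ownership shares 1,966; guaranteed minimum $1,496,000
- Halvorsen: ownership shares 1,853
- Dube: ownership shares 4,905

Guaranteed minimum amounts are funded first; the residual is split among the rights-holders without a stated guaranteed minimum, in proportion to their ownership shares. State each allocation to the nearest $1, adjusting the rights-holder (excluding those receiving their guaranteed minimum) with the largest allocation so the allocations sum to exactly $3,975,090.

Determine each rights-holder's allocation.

Guaranteed amounts: Chaudhri $1,496,000. Residual $2,479,090.
Residual split over remaining ownership shares 6,758: Halvorsen 679,750.48 → $679,750; Dube 1,799,339.52 → $1,799,340.

Chaudhri: $1,496,000 · Halvorsen: $679,750 · Dube: $1,799,340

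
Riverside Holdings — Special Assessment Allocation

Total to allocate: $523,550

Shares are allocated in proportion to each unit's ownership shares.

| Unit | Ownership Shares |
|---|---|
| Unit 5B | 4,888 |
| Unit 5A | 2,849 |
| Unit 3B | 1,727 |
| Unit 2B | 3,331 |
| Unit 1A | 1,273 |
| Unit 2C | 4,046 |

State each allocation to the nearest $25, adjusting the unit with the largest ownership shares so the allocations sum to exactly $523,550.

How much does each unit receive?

Unit 5B: $141,250; Unit 5A: $82,350; Unit 3B: $49,925; Unit 2B: $96,275; Unit 1A: $36,800; Unit 2C: $116,950

Combined ownership shares = 18,114.
Raw shares: Unit 5B 4,888/18,114 × $523,550 = 141,278.15; Unit 5A 2,849/18,114 × $523,550 = 82,344.81; Unit 3B 1,727/18,114 × $523,550 = 49,915.58; Unit 2B 3,331/18,114 × $523,550 = 96,276.09; Unit 1A 1,273/18,114 × $523,550 = 36,793.59; Unit 2C 4,046/18,114 × $523,550 = 116,941.77.
After rounding ($25): Unit 5B $141,275; Unit 5A $82,350; Unit 3B $49,925; Unit 2B $96,275; Unit 1A $36,800; Unit 2C $116,950. Sum = $523,575.
Difference $523,550 − $523,575 = −$25 applied to largest ownership shares (Unit 5B): Unit 5B becomes $141,250.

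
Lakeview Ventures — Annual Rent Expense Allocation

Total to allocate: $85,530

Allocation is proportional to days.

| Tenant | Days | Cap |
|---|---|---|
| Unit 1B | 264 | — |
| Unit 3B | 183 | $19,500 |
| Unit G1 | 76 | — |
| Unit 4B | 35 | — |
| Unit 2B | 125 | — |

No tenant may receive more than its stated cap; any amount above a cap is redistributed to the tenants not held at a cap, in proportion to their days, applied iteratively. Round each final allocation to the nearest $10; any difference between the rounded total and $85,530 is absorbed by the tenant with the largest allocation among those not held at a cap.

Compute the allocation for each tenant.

Unit 1B: $34,860; Unit 3B: $19,500; Unit G1: $10,040; Unit 4B: $4,620; Unit 2B: $16,510

Sum of days: 683.
Proportional shares (ignoring caps): Unit 1B 33,059.91; Unit 3B 22,916.53; Unit G1 9,517.25; Unit 4B 4,382.94; Unit 2B 15,653.37.
Cap binds for Unit 3B ($19,500); residual $66,030 reallocated over remaining days 500.
Shares after redistribution: Unit 1B 34,863.84 → $34,860; Unit G1 10,036.56 → $10,040; Unit 4B 4,622.10 → $4,620; Unit 2B 16,507.50 → $16,510.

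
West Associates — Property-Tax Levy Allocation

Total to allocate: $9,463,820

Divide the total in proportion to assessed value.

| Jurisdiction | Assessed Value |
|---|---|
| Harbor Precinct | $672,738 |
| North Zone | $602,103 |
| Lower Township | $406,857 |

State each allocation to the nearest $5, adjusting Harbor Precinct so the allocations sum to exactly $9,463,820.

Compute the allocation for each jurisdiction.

Harbor Precinct: $3,785,855 · North Zone: $3,388,360 · Lower Township: $2,289,605

Total assessed value = 1,681,698.
Proportional shares: Harbor Precinct 672,738/1,681,698 × $9,463,820 = 3,785,858.90; North Zone 602,103/1,681,698 × $9,463,820 = 3,388,357.73; Lower Township 406,857/1,681,698 × $9,463,820 = 2,289,603.37.
Rounded to nearest $5: Harbor Precinct $3,785,860; North Zone $3,388,360; Lower Township $2,289,605. Sum = $9,463,825.
Difference $9,463,820 − $9,463,825 = −$5 applied to Harbor Precinct: Harbor Precinct becomes $3,785,855.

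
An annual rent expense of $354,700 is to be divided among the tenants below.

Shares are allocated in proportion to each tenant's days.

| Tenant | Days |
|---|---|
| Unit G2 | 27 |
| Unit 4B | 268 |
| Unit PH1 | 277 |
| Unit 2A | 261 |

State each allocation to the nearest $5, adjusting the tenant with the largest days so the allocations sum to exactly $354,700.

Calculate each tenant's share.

Combined days = 27 + 268 + 277 + 261 = 833.
Unrounded shares: Unit G2 11,496.88; Unit 4B 114,117.17; Unit PH1 117,949.46; Unit 2A 111,136.49.
Rounded to nearest $5: Unit G2 $11,495; Unit 4B $114,115; Unit PH1 $117,950; Unit 2A $111,135. Sum = $354,695.
Difference $354,700 − $354,695 = +$5 applied to largest days (Unit PH1): Unit PH1 becomes $117,955.

Unit G2: $11,495 · Unit 4B: $114,115 · Unit PH1: $117,955 · Unit 2A: $111,135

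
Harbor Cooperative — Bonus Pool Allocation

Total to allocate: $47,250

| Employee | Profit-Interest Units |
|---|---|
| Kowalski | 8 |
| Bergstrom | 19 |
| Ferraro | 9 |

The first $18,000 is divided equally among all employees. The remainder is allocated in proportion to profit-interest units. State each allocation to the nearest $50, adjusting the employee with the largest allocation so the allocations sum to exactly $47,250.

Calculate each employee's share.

First tranche $18,000 split equally: $6,000 each.
Remainder $29,250 by profit-interest units (total 36): Kowalski 6,500.00 → $6,500; Bergstrom 15,437.50 → $15,450; Ferraro 7,312.50 → $7,300.
Totals: Kowalski $6,000 + $6,500 = $12,500; Bergstrom $6,000 + $15,450 = $21,450; Ferraro $6,000 + $7,300 = $13,300.

Kowalski: $12,500; Bergstrom: $21,450; Ferraro: $13,300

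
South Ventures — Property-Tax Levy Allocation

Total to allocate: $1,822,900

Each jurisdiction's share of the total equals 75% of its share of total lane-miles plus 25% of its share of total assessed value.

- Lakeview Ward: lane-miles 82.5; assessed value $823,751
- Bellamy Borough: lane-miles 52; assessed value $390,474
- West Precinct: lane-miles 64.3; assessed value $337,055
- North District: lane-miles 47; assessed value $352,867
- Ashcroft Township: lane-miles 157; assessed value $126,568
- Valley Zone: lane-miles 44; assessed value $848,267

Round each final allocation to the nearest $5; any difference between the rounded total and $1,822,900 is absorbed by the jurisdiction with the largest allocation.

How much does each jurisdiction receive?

Totals — lane-miles 446.8, assessed value 2,878,982.
Blended shares (75% lane-miles + 25% assessed value): Lakeview Ward 0.2100; Bellamy Borough 0.1212; West Precinct 0.1372; North District 0.1095; Ashcroft Township 0.2745; Valley Zone 0.1475.
Unrounded shares: Lakeview Ward 382,838.58; Bellamy Borough 220,925.77; West Precinct 250,106.97; North District 199,673.19; Ashcroft Township 500,443.33; Valley Zone 268,912.16.
At nearest $5: Lakeview Ward $382,840; Bellamy Borough $220,925; West Precinct $250,105; North District $199,675; Ashcroft Township $500,445; Valley Zone $268,910. Sum = $1,822,900.
Rounded total matches; no reconciliation needed.

Lakeview Ward: $382,840 | Bellamy Borough: $220,925 | West Precinct: $250,105 | North District: $199,675 | Ashcroft Township: $500,445 | Valley Zone: $268,910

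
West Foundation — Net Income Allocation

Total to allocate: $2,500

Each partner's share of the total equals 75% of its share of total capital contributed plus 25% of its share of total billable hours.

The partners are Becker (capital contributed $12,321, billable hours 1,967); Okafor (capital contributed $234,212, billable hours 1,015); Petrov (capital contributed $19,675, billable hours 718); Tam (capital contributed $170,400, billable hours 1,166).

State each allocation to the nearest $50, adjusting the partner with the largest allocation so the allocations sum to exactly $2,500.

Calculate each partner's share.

Becker: $300; Okafor: $1,100; Petrov: $200; Tam: $900

Totals — capital contributed 436,608, billable hours 4,866.
Blended shares (75% capital contributed + 25% billable hours): Becker 0.1222; Okafor 0.4545; Petrov 0.0707; Tam 0.3526.
Raw shares: Becker 305.56; Okafor 1,136.19; Petrov 176.72; Tam 881.54.
At nearest $50: Becker $300; Okafor $1,150; Petrov $200; Tam $900. Sum = $2,550.
Difference $2,500 − $2,550 = −$50 applied to largest allocation (Okafor): Okafor becomes $1,100.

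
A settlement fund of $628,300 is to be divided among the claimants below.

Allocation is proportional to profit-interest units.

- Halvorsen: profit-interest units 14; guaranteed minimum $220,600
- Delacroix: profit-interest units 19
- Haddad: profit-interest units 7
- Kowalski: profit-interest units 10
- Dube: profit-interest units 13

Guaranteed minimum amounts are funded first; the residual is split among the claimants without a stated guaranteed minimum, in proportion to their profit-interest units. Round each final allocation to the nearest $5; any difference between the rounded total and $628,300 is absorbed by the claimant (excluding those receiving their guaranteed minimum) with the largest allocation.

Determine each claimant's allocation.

Minimums first: Halvorsen $220,600. Balance $407,700.
Balance split over remaining profit-interest units 49: Delacroix 158,087.76 → $158,090; Haddad 58,242.86 → $58,245; Kowalski 83,204.08 → $83,205; Dube 108,165.31 → $108,165.
Rounding difference −$5 applied to Delacroix → $158,085.

Halvorsen: $220,600 | Delacroix: $158,085 | Haddad: $58,245 | Kowalski: $83,205 | Dube: $108,165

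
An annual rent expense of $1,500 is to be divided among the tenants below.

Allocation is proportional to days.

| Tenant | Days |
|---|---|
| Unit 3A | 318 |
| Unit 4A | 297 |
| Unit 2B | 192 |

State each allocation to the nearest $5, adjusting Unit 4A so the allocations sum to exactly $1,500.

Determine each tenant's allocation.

Days total: 807.
Proportional shares: Unit 3A 318/807 × $1,500 = 591.08; Unit 4A 297/807 × $1,500 = 552.04; Unit 2B 192/807 × $1,500 = 356.88.
At nearest $5: Unit 3A $590; Unit 4A $550; Unit 2B $355. Sum = $1,495.
Difference $1,500 − $1,495 = +$5 applied to Unit 4A: Unit 4A becomes $555.

Unit 3A: $590 | Unit 4A: $555 | Unit 2B: $355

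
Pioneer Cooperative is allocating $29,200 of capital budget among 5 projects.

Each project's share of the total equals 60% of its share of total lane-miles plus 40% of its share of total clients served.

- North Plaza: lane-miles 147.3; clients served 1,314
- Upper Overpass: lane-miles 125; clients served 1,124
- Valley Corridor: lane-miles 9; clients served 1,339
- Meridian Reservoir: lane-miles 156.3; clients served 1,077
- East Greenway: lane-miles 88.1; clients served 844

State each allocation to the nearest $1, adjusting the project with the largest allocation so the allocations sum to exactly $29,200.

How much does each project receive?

Totals — lane-miles 525.7, clients served 5,698.
Blended shares (60% lane-miles + 40% clients served): North Plaza 0.2604; Upper Overpass 0.2216; Valley Corridor 0.1043; Meridian Reservoir 0.2540; East Greenway 0.1598.
Proportional shares: North Plaza 7,602.56; Upper Overpass 6,469.90; Valley Corridor 3,044.68; Meridian Reservoir 7,416.69; East Greenway 4,666.17.
At nearest $1: North Plaza $7,603; Upper Overpass $6,470; Valley Corridor $3,045; Meridian Reservoir $7,417; East Greenway $4,666. Sum = $29,201.
Difference $29,200 − $29,201 = −$1 applied to largest allocation (North Plaza): North Plaza becomes $7,602.

North Plaza: $7,602; Upper Overpass: $6,470; Valley Corridor: $3,045; Meridian Reservoir: $7,417; East Greenway: $4,666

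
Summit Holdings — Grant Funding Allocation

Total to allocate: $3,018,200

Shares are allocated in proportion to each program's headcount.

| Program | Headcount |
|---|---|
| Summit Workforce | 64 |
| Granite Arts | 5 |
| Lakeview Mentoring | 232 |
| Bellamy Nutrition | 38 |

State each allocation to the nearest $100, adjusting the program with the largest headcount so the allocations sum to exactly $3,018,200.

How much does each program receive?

Summit Workforce: $569,800 · Granite Arts: $44,500 · Lakeview Mentoring: $2,065,600 · Bellamy Nutrition: $338,300

Total headcount = 64 + 5 + 232 + 38 = 339.
Proportional shares: Summit Workforce 569,807.67; Granite Arts 44,516.22; Lakeview Mentoring 2,065,552.80; Bellamy Nutrition 338,323.30.
Rounded to nearest $100: Summit Workforce $569,800; Granite Arts $44,500; Lakeview Mentoring $2,065,600; Bellamy Nutrition $338,300. Sum = $3,018,200.
Sum already equals the total — no adjustment.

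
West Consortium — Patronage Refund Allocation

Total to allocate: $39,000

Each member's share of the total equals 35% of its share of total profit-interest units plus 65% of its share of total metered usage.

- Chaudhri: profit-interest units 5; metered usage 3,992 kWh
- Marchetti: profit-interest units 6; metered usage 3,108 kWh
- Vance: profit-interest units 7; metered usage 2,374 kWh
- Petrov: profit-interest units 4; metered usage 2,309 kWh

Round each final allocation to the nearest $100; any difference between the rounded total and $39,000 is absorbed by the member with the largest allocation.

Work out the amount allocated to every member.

Chaudhri: $11,700; Marchetti: $10,400; Vance: $9,500; Petrov: $7,400

Totals — profit-interest units 22, metered usage 11,783.
Combined weights (35% profit-interest units + 65% metered usage): Chaudhri 0.2998; Marchetti 0.2669; Vance 0.2423; Petrov 0.1910.
Unrounded shares: Chaudhri 11,690.68; Marchetti 10,409.29; Vance 9,450.62; Petrov 7,449.41.
After rounding ($100): Chaudhri $11,700; Marchetti $10,400; Vance $9,500; Petrov $7,400. Sum = $39,000.
Sum already equals the total — no adjustment.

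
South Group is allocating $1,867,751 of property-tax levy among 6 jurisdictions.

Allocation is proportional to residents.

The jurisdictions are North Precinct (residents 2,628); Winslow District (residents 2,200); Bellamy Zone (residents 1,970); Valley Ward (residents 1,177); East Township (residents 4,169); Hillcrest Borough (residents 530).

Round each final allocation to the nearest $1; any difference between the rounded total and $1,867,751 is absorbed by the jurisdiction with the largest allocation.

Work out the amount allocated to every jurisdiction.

North Precinct: $387,285 | Winslow District: $324,211 | Bellamy Zone: $290,316 | Valley Ward: $173,453 | East Township: $614,381 | Hillcrest Borough: $78,105

Residents total: 12,674.
Raw shares: North Precinct 2,628/12,674 × $1,867,751 = 387,284.96; Winslow District 2,200/12,674 × $1,867,751 = 324,211.16; Bellamy Zone 1,970/12,674 × $1,867,751 = 290,316.35; Valley Ward 1,177/12,674 × $1,867,751 = 173,452.97; East Township 4,169/12,674 × $1,867,751 = 614,380.14; Hillcrest Borough 530/12,674 × $1,867,751 = 78,105.42.
After rounding ($1): North Precinct $387,285; Winslow District $324,211; Bellamy Zone $290,316; Valley Ward $173,453; East Township $614,380; Hillcrest Borough $78,105. Sum = $1,867,750.
Difference $1,867,751 − $1,867,750 = +$1 applied to largest allocation (East Township): East Township becomes $614,381.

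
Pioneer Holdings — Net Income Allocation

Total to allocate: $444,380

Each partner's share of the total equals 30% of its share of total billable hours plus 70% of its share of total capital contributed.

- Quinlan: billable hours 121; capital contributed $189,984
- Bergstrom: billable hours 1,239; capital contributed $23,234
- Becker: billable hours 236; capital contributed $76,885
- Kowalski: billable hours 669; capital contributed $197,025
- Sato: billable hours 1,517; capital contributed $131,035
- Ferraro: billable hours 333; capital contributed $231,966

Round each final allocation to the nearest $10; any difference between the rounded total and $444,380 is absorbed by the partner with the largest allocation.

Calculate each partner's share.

Quinlan: $73,440 | Bergstrom: $48,640 | Becker: $35,780 | Kowalski: $93,770 | Sato: $97,080 | Ferraro: $95,670

Billable hours total 4,115; capital contributed total 850,129.
Combined weights (30% billable hours + 70% capital contributed): Quinlan 0.1653; Bergstrom 0.1095; Becker 0.0805; Kowalski 0.2110; Sato 0.2185; Ferraro 0.2153.
Unrounded shares: Quinlan 73,436.04; Bergstrom 48,641.41; Becker 35,778.28; Kowalski 93,765.98; Sato 97,092.67; Ferraro 95,665.62.
Rounded to nearest $10: Quinlan $73,440; Bergstrom $48,640; Becker $35,780; Kowalski $93,770; Sato $97,090; Ferraro $95,670. Sum = $444,390.
Difference $444,380 − $444,390 = −$10 applied to largest allocation (Sato): Sato becomes $97,080.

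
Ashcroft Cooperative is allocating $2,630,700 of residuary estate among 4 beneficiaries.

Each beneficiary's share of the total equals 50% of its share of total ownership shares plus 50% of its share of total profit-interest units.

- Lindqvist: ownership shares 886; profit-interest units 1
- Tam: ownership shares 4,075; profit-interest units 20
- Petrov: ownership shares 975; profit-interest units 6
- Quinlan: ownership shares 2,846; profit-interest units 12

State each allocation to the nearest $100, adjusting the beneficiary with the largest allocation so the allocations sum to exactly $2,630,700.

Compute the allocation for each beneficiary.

Lindqvist: $166,400 · Tam: $1,284,900 · Petrov: $348,400 · Quinlan: $831,000

Totals — ownership shares 8,782, profit-interest units 39.
Blended shares (50% ownership shares + 50% profit-interest units): Lindqvist 0.0633; Tam 0.4884; Petrov 0.1324; Quinlan 0.3159.
Proportional shares: Lindqvist 166,430.19; Tam 1,284,883.63; Petrov 348,395.04; Quinlan 830,991.14.
After rounding ($100): Lindqvist $166,400; Tam $1,284,900; Petrov $348,400; Quinlan $831,000. Sum = $2,630,700.
Sum already equals the total — no adjustment.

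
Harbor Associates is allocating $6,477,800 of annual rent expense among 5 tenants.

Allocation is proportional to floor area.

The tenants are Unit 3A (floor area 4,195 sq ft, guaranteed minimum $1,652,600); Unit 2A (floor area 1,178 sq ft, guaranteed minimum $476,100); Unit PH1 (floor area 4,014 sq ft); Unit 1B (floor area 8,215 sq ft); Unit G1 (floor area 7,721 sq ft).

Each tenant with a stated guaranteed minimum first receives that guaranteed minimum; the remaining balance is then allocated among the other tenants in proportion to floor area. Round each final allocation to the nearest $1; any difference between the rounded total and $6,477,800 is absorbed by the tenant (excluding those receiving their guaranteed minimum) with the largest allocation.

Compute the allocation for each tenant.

Unit 3A: $1,652,600 | Unit 2A: $476,100 | Unit PH1: $875,052 | Unit 1B: $1,790,870 | Unit G1: $1,683,178

Minimums first: Unit 3A $1,652,600; Unit 2A $476,100. Remaining pool $4,349,100.
Remaining pool split over remaining floor area 19,950: Unit PH1 875,052.00 → $875,052; Unit 1B 1,790,870.00 → $1,790,870; Unit G1 1,683,178.00 → $1,683,178.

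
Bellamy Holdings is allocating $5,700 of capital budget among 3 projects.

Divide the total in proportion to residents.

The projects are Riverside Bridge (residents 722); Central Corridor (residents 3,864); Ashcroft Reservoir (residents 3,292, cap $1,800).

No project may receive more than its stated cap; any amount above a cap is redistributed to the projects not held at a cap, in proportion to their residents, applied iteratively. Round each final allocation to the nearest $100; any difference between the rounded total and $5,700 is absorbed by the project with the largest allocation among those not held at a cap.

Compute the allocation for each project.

Riverside Bridge: $600 · Central Corridor: $3,300 · Ashcroft Reservoir: $1,800

Sum of residents: 7,878.
Proportional shares (ignoring caps): Riverside Bridge 522.39; Central Corridor 2,795.73; Ashcroft Reservoir 2,381.87.
Held at cap: Ashcroft Reservoir ($1,800); remaining pool $3,900 reallocated over remaining residents 4,586.
Remaining shares: Riverside Bridge 614.00 → $600; Central Corridor 3,286.00 → $3,300.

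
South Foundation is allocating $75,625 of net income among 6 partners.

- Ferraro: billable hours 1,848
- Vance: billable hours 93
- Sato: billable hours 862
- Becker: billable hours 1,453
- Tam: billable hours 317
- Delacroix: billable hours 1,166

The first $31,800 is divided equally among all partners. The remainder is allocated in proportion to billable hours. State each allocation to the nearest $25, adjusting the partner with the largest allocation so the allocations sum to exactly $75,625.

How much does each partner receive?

First tranche $31,800 split equally: $5,300 each.
Remainder $43,825 by billable hours (total 5,739): Ferraro 14,111.97 → $14,100; Vance 710.18 → $700; Sato 6,582.53 → $6,575; Becker 11,095.61 → $11,100; Tam 2,420.72 → $2,425; Delacroix 8,903.98 → $8,900.
Rounding difference +$25 on remainder applied to Ferraro.
Totals: Ferraro $5,300 + $14,125 = $19,425; Vance $5,300 + $700 = $6,000; Sato $5,300 + $6,575 = $11,875; Becker $5,300 + $11,100 = $16,400; Tam $5,300 + $2,425 = $7,725; Delacroix $5,300 + $8,900 = $14,200.

Ferraro: $19,425 · Vance: $6,000 · Sato: $11,875 · Becker: $16,400 · Tam: $7,725 · Delacroix: $14,200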